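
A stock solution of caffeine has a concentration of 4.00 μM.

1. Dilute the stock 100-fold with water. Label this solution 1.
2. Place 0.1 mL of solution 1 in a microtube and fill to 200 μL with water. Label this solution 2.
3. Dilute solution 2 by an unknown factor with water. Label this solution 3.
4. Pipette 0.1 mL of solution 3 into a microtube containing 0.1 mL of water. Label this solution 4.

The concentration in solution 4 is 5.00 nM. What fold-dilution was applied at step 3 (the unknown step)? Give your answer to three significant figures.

Step 1: 100-fold → factor 100
Step 2: 0.1 mL brought to 200 μL → factor 0.2/0.1 = 2
Step 3: unknown factor x
Step 4: 0.1 mL + 0.1 mL = 0.2 mL total → factor 0.2/0.1 = 2
Product of known-step factors = 400
Overall factor = 4.00 μM / (5.00 nM) = 800
x = 800 / 400 = 2.00

2.00-fold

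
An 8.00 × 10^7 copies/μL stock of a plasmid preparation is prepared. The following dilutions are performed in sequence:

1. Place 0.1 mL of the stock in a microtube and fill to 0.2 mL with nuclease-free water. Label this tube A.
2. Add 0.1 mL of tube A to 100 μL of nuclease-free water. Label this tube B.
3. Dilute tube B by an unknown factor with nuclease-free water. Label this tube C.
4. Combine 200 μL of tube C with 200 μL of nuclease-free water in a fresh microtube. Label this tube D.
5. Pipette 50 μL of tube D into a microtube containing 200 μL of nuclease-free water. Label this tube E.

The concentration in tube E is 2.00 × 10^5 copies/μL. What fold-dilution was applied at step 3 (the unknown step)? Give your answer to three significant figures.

10.0-fold

Step 1: 0.1 mL brought to 0.2 mL → factor 0.2/0.1 = 2
Step 2: 0.1 mL + 100 μL = 0.2 mL total → factor 0.2/0.1 = 2
Step 3: unknown factor x
Step 4: 200 μL + 200 μL = 400 μL total → factor 400/200 = 2
Step 5: 50 μL + 200 μL = 250 μL total → factor 250/50 = 5
Product of known-step factors = 40
Overall factor = 8.00 × 10^7 copies/μL / (2.00 × 10^5 copies/μL) = 400
x = 400 / 40 = 10.0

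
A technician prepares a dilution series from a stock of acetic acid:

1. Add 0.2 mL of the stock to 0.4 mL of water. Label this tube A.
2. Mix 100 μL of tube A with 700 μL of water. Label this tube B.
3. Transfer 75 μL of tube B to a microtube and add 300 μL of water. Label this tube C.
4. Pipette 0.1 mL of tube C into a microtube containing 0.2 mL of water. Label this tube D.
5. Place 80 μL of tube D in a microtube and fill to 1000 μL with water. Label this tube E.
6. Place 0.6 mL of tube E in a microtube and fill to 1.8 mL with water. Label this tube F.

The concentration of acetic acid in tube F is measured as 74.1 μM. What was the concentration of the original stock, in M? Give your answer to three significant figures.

1.00 M

Step 1: 0.2 mL + 0.4 mL = 0.6 mL total → factor 0.6/0.2 = 3
Step 2: 100 μL + 700 μL = 800 μL total → factor 800/100 = 8
Step 3: 75 μL + 300 μL = 375 μL total → factor 375/75 = 5
Step 4: 0.1 mL + 0.2 mL = 0.3 mL total → factor 0.3/0.1 = 3
Step 5: 80 μL brought to 1000 μL → factor 1000/80 = 12.5
Step 6: 0.6 mL brought to 1.8 mL → factor 1.8/0.6 = 3
Overall dilution factor = 3 × 8 × 5 × 3 × 12.5 × 3 = 13500
Stock = 74.1 μM × 13500 = 1.000 × 10^6 μM = 1.00 M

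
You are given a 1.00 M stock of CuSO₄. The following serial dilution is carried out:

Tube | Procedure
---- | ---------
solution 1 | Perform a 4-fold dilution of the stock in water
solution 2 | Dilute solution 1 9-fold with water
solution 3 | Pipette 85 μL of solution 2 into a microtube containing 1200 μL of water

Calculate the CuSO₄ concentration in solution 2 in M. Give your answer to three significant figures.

0.0278 M

Step 1: 4-fold → factor 4
Step 2: 9-fold → factor 9
Dilution factor through solution 2 = 4 × 9 = 36
[solution 2] = 1.00 M / 36 = 0.0278 M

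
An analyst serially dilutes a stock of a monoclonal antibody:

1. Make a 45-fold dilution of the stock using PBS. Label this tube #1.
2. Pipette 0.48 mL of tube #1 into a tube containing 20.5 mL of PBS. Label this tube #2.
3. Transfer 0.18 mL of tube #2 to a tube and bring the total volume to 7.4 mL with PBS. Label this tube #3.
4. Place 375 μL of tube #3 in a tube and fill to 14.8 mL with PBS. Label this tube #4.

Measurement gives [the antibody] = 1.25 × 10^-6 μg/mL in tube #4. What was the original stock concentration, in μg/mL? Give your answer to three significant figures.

Step 1: 45-fold → factor 45
Step 2: 0.48 mL + 20.5 mL = 20.98 mL total → factor 20.98/0.48 = 43.708
Step 3: 0.18 mL brought to 7.4 mL → factor 7.4/0.18 = 41.111
Step 4: 375 μL brought to 14.8 mL → factor 14800/375 = 39.467
Overall dilution factor = 45 × 43.708 × 41.111 × 39.467 = 3.1913 × 10^6
Stock = 1.25 × 10^-6 μg/mL × 3.1913 × 10^6 = 3.99 μg/mL

3.99 μg/mL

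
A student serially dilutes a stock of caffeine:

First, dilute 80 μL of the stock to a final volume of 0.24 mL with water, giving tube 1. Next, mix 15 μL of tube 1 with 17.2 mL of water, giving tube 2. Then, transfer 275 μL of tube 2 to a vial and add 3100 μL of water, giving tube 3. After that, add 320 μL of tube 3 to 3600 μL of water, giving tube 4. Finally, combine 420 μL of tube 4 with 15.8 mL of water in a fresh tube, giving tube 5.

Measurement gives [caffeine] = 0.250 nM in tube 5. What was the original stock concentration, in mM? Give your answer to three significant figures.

5.00 mM

Step 1: 80 μL brought to 0.24 mL → factor 240/80 = 3
Step 2: 15 μL + 17.2 mL = 17215 μL total → factor 17215/15 = 1147.7
Step 3: 275 μL + 3100 μL = 3375 μL total → factor 3375/275 = 12.273
Step 4: 320 μL + 3600 μL = 3920 μL total → factor 3920/320 = 12.25
Step 5: 420 μL + 15.8 mL = 16220 μL total → factor 16220/420 = 38.619
Overall dilution factor = 3 × 1147.7 × 12.273 × 12.25 × 38.619 = 1.999 × 10^7
Stock = 0.250 nM × 1.999 × 10^7 = 4.998 × 10^6 nM = 5.00 mM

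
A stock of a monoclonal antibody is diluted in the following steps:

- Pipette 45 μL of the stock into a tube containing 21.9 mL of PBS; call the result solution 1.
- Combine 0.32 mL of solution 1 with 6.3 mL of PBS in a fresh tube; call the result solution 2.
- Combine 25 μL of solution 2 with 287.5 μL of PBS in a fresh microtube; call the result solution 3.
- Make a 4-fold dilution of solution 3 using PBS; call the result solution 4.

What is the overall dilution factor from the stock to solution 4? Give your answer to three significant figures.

Step 1: 45 μL + 21.9 mL = 21945 μL total → factor 21945/45 = 487.67
Step 2: 0.32 mL + 6.3 mL = 6.62 mL total → factor 6.62/0.32 = 20.688
Step 3: 25 μL + 287.5 μL = 312.5 μL total → factor 312.5/25 = 12.5
Step 4: 4-fold → factor 4
Overall dilution factor = 487.67 × 20.688 × 12.5 × 4 = 5.0443 × 10^5

5.04 × 10^5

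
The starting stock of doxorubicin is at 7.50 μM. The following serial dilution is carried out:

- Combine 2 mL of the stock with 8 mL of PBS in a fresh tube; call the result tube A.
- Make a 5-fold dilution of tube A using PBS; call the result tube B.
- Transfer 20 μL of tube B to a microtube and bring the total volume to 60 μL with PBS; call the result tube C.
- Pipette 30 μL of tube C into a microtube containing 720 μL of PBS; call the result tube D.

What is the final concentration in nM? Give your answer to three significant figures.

Step 1: 2 mL + 8 mL = 10 mL total → factor 10/2 = 5
Step 2: 5-fold → factor 5
Step 3: 20 μL brought to 60 μL → factor 60/20 = 3
Step 4: 30 μL + 720 μL = 750 μL total → factor 750/30 = 25
Overall dilution factor = 5 × 5 × 3 × 25 = 1875
Final = 7.50 μM / 1875 = 0.004000 μM = 4.00 nM

4.00 nM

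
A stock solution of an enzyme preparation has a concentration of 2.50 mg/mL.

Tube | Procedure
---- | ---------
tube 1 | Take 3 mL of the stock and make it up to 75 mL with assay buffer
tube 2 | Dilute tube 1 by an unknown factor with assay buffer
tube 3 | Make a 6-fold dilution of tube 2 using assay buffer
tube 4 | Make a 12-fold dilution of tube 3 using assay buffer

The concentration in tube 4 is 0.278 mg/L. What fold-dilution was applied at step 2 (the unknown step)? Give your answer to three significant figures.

Step 1: 3 mL brought to 75 mL → factor 75/3 = 25
Step 2: unknown factor x
Step 3: 6-fold → factor 6
Step 4: 12-fold → factor 12
Product of known-step factors = 1800
Overall factor = 2.50 mg/mL / (0.278 mg/L) = 8992.8
x = 8992.8 / 1800 = 5.00

5.00-fold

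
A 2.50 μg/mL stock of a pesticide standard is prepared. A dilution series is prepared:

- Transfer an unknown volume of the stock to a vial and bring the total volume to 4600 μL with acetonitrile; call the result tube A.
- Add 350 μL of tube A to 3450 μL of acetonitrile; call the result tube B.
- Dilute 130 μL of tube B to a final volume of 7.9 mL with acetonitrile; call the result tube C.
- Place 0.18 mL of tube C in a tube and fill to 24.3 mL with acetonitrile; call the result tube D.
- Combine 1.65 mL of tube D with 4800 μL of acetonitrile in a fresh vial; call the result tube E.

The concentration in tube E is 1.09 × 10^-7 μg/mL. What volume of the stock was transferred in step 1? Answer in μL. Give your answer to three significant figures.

69.8 μL

Step 1: v brought to 4600 μL → factor = 4600 μL/v
Step 2: 350 μL + 3450 μL = 3800 μL total → factor 3800/350 = 10.857
Step 3: 130 μL brought to 7.9 mL → factor 7900/130 = 60.769
Step 4: 0.18 mL brought to 24.3 mL → factor 24.3/0.18 = 135
Step 5: 1.65 mL + 4800 μL = 6.45 mL total → factor 6.45/1.65 = 3.9091
Product of known-step factors = 3.4818 × 10^5
Overall factor = 2.50 μg/mL / (1.09 × 10^-7 μg/mL) = 2.2936 × 10^7
Step-1 factor = 2.2936 × 10^7 / 3.4818 × 10^5 = 65.873
v = 4600 μL / 65.873 = 69.8 μL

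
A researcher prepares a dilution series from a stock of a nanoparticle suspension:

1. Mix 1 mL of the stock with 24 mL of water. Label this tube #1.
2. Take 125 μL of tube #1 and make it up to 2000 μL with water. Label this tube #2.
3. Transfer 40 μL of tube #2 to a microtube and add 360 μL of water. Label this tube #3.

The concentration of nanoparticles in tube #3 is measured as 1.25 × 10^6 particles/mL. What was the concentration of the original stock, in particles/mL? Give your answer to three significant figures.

5.00 × 10^9 particles/mL

Step 1: 1 mL + 24 mL = 25 mL total → factor 25/1 = 25
Step 2: 125 μL brought to 2000 μL → factor 2000/125 = 16
Step 3: 40 μL + 360 μL = 400 μL total → factor 400/40 = 10
Overall dilution factor = 25 × 16 × 10 = 4000
Stock = 1.25 × 10^6 particles/mL × 4000 = 5.00 × 10^9 particles/mL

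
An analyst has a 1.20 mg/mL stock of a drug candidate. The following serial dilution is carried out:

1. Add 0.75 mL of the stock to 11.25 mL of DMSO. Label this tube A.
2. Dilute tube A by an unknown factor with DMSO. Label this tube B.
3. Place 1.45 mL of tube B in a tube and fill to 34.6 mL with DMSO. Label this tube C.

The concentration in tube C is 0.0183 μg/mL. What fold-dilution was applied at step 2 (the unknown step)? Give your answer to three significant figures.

172-fold

Step 1: 0.75 mL + 11.25 mL = 12 mL total → factor 12/0.75 = 16
Step 2: unknown factor x
Step 3: 1.45 mL brought to 34.6 mL → factor 34.6/1.45 = 23.862
Product of known-step factors = 381.79
Overall factor = 1.20 mg/mL / (0.0183 μg/mL) = 65574
x = 65574 / 381.79 = 172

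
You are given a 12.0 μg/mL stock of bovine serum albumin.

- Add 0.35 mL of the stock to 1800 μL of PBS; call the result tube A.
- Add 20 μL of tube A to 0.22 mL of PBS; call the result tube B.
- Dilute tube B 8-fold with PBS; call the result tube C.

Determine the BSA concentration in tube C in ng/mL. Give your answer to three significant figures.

20.3 ng/mL

Step 1: 0.35 mL + 1800 μL = 2.15 mL total → factor 2.15/0.35 = 6.1429
Step 2: 20 μL + 0.22 mL = 240 μL total → factor 240/20 = 12
Step 3: 8-fold → factor 8
Overall dilution factor = 6.1429 × 12 × 8 = 589.71
Final = 12.0 μg/mL / 589.71 = 0.02035 μg/mL = 20.3 ng/mL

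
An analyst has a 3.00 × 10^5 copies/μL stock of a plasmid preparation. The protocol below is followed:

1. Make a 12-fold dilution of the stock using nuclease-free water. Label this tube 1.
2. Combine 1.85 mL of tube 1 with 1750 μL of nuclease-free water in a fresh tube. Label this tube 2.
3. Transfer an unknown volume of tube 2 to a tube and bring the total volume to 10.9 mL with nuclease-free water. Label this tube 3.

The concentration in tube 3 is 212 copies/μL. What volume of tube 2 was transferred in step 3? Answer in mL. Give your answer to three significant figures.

Step 1: 12-fold → factor 12
Step 2: 1.85 mL + 1750 μL = 3.6 mL total → factor 3.6/1.85 = 1.9459
Step 3: v brought to 10.9 mL → factor = 10.9 mL/v
Product of known-step factors = 23.351
Overall factor = 3.00 × 10^5 copies/μL / (212 copies/μL) = 1415.1
Step-3 factor = 1415.1 / 23.351 = 60.6
v = 10.9 mL / 60.6 = 0.180 mL

0.180 mL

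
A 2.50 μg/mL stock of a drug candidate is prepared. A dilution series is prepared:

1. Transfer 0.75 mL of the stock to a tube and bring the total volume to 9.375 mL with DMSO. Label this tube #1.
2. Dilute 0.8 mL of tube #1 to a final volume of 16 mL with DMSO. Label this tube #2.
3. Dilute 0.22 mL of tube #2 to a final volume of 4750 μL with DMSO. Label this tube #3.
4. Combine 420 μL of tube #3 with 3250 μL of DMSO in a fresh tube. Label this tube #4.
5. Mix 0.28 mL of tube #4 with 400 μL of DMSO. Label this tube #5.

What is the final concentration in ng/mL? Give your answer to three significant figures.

Step 1: 0.75 mL brought to 9.375 mL → factor 9.375/0.75 = 12.5
Step 2: 0.8 mL brought to 16 mL → factor 16/0.8 = 20
Step 3: 0.22 mL brought to 4750 μL → factor 4.75/0.22 = 21.591
Step 4: 420 μL + 3250 μL = 3670 μL total → factor 3670/420 = 8.7381
Step 5: 0.28 mL + 400 μL = 0.68 mL total → factor 0.68/0.28 = 2.4286
Overall dilution factor = 12.5 × 20 × 21.591 × 8.7381 × 2.4286 = 1.1455 × 10^5
Final = 2.50 μg/mL / 1.1455 × 10^5 = 2.183 × 10^-5 μg/mL = 0.0218 ng/mL

0.0218 ng/mL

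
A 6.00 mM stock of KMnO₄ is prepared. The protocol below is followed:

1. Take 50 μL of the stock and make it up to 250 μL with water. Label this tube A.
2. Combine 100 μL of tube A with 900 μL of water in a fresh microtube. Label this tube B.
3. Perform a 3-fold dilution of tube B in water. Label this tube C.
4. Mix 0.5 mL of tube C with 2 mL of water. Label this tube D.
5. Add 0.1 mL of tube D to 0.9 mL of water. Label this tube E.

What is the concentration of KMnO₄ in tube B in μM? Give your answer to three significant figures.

120 μM

Step 1: 50 μL brought to 250 μL → factor 250/50 = 5
Step 2: 100 μL + 900 μL = 1000 μL total → factor 1000/100 = 10
Dilution factor through tube B = 5 × 10 = 50
[tube B] = 6.00 mM / 50 = 0.1200 mM = 120 μM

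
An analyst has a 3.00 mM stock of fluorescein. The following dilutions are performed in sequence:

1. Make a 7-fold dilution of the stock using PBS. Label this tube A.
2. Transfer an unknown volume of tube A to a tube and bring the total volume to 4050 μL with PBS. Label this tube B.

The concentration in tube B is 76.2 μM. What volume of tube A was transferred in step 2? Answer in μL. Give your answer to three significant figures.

Step 1: 7-fold → factor 7
Step 2: v brought to 4050 μL → factor = 4050 μL/v
Product of known-step factors = 7
Overall factor = 3.00 mM / (76.2 μM) = 39.37
Step-2 factor = 39.37 / 7 = 5.6243
v = 4050 μL / 5.6243 = 720 μL

720 μL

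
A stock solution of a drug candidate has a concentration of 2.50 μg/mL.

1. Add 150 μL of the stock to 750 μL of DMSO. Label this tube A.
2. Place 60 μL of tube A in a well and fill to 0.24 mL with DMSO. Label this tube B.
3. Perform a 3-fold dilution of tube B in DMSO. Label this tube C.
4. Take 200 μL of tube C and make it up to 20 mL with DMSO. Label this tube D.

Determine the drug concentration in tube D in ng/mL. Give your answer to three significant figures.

Step 1: 150 μL + 750 μL = 900 μL total → factor 900/150 = 6
Step 2: 60 μL brought to 0.24 mL → factor 240/60 = 4
Step 3: 3-fold → factor 3
Step 4: 200 μL brought to 20 mL → factor 20000/200 = 100
Overall dilution factor = 6 × 4 × 3 × 100 = 7200
Final = 2.50 μg/mL / 7200 = 0.0003472 μg/mL = 0.347 ng/mL

0.347 ng/mL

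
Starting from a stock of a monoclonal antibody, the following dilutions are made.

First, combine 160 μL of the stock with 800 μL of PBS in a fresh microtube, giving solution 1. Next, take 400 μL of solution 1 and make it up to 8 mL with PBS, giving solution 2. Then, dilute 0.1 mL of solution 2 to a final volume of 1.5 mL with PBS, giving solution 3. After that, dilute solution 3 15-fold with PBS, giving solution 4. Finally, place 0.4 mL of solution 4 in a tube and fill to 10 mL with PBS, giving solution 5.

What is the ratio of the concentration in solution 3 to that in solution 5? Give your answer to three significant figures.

Step 1: 160 μL + 800 μL = 960 μL total → factor 960/160 = 6
Step 2: 400 μL brought to 8 mL → factor 8000/400 = 20
Step 3: 0.1 mL brought to 1.5 mL → factor 1.5/0.1 = 15
Step 4: 15-fold → factor 15
Step 5: 0.4 mL brought to 10 mL → factor 10/0.4 = 25
Dilution factor to solution 3 = 1800; to solution 5 = 6.75 × 10^5
[solution 3]/[solution 5] = (factor to solution 5)/(factor to solution 3) = 6.75 × 10^5/1800 = 375

375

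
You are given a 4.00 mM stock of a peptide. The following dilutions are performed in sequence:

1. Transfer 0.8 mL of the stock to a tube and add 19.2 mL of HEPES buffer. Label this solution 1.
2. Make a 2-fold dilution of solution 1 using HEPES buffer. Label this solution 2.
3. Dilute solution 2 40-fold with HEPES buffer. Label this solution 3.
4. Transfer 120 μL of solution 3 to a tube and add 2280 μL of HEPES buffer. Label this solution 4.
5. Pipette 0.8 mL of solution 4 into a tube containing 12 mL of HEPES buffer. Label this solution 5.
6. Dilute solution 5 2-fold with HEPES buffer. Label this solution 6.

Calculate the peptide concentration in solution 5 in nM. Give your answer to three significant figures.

6.25 nM

Step 1: 0.8 mL + 19.2 mL = 20 mL total → factor 20/0.8 = 25
Step 2: 2-fold → factor 2
Step 3: 40-fold → factor 40
Step 4: 120 μL + 2280 μL = 2400 μL total → factor 2400/120 = 20
Step 5: 0.8 mL + 12 mL = 12.8 mL total → factor 12.8/0.8 = 16
Dilution factor through solution 5 = 25 × 2 × 40 × 20 × 16 = 6.4 × 10^5
[solution 5] = 4.00 mM / 6.4 × 10^5 = 6.250 × 10^-6 mM = 6.25 nM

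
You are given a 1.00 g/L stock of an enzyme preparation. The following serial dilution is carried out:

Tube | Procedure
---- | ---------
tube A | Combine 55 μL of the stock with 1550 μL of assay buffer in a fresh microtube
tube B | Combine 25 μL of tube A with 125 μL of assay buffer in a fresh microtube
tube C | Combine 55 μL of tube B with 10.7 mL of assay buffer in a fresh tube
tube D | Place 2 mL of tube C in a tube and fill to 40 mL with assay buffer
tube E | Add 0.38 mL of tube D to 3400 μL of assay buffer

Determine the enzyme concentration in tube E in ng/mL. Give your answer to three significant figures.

0.147 ng/mL

Step 1: 55 μL + 1550 μL = 1605 μL total → factor 1605/55 = 29.182
Step 2: 25 μL + 125 μL = 150 μL total → factor 150/25 = 6
Step 3: 55 μL + 10.7 mL = 10755 μL total → factor 10755/55 = 195.55
Step 4: 2 mL brought to 40 mL → factor 40/2 = 20
Step 5: 0.38 mL + 3400 μL = 3.78 mL total → factor 3.78/0.38 = 9.9474
Overall dilution factor = 29.182 × 6 × 195.55 × 20 × 9.9474 = 6.8116 × 10^6
Final = 1.00 g/L / 6.8116 × 10^6 = 1.468 × 10^-7 g/L = 0.147 ng/mL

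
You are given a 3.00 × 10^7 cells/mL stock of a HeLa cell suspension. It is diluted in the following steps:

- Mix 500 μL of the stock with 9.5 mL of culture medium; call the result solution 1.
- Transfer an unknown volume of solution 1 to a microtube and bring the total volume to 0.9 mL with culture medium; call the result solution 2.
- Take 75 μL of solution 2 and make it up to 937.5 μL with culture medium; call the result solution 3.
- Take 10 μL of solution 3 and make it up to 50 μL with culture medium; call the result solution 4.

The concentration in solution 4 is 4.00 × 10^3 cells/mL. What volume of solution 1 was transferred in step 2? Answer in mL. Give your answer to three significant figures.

Step 1: 500 μL + 9.5 mL = 10000 μL total → factor 10000/500 = 20
Step 2: v brought to 0.9 mL → factor = 0.9 mL/v
Step 3: 75 μL brought to 937.5 μL → factor 937.5/75 = 12.5
Step 4: 10 μL brought to 50 μL → factor 50/10 = 5
Product of known-step factors = 1250
Overall factor = 3.00 × 10^7 cells/mL / (4.00 × 10^3 cells/mL) = 7500
Step-2 factor = 7500 / 1250 = 6
v = 0.9 mL / 6 = 0.150 mL

0.150 mL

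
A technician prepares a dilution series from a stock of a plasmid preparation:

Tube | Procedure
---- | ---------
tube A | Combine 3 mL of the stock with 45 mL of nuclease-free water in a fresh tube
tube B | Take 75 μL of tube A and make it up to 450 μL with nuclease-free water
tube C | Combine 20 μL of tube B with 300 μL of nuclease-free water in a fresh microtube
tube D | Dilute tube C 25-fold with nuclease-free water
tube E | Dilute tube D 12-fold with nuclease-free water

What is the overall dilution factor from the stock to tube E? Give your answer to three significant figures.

Step 1: 3 mL + 45 mL = 48 mL total → factor 48/3 = 16
Step 2: 75 μL brought to 450 μL → factor 450/75 = 6
Step 3: 20 μL + 300 μL = 320 μL total → factor 320/20 = 16
Step 4: 25-fold → factor 25
Step 5: 12-fold → factor 12
Overall dilution factor = 16 × 6 × 16 × 25 × 12 = 4.608 × 10^5

4.61 × 10^5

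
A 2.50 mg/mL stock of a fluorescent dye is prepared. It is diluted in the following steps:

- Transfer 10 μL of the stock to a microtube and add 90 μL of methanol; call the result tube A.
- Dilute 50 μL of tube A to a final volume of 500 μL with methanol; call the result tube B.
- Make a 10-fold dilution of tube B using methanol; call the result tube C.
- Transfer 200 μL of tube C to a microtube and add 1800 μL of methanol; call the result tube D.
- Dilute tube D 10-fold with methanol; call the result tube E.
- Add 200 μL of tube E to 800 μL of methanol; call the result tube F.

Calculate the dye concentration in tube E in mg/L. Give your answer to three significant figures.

0.0250 mg/L

Step 1: 10 μL + 90 μL = 100 μL total → factor 100/10 = 10
Step 2: 50 μL brought to 500 μL → factor 500/50 = 10
Step 3: 10-fold → factor 10
Step 4: 200 μL + 1800 μL = 2000 μL total → factor 2000/200 = 10
Step 5: 10-fold → factor 10
Dilution factor through tube E = 10 × 10 × 10 × 10 × 10 = 1 × 10^5
[tube E] = 2.50 mg/mL / 1 × 10^5 = 2.500 × 10^-5 mg/mL = 0.0250 mg/L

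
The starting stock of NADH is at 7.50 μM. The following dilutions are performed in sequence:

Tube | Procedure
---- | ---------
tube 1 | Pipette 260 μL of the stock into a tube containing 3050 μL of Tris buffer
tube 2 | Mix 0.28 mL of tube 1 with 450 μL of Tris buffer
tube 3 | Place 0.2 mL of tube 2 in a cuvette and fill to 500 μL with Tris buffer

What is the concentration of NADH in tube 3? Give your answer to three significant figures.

Step 1: 260 μL + 3050 μL = 3310 μL total → factor 3310/260 = 12.731
Step 2: 0.28 mL + 450 μL = 0.73 mL total → factor 0.73/0.28 = 2.6071
Step 3: 0.2 mL brought to 500 μL → factor 0.5/0.2 = 2.5
Overall dilution factor = 12.731 × 2.6071 × 2.5 = 82.977
Final = 7.50 μM / 82.977 = 0.0904 μM

0.0904 μM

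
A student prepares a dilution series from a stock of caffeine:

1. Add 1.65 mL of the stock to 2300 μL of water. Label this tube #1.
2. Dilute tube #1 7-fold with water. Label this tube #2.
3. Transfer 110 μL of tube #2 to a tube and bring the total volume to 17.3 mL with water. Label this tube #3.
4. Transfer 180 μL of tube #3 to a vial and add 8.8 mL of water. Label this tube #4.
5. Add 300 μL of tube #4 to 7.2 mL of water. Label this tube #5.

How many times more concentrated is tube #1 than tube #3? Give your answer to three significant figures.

Step 1: 1.65 mL + 2300 μL = 3.95 mL total → factor 3.95/1.65 = 2.3939
Step 2: 7-fold → factor 7
Step 3: 110 μL brought to 17.3 mL → factor 17300/110 = 157.27
Dilution factor to tube #1 = 2.3939; to tube #3 = 2635.5
[tube #1]/[tube #3] = (factor to tube #3)/(factor to tube #1) = 2635.5/2.3939 = 1.10 × 10^3

1.10 × 10^3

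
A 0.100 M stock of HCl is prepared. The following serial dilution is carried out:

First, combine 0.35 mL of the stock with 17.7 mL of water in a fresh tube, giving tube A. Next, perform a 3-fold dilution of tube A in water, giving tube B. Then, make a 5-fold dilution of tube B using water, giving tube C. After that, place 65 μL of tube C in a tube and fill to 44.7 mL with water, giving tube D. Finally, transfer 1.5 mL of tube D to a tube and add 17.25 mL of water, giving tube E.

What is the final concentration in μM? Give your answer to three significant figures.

Step 1: 0.35 mL + 17.7 mL = 18.05 mL total → factor 18.05/0.35 = 51.571
Step 2: 3-fold → factor 3
Step 3: 5-fold → factor 5
Step 4: 65 μL brought to 44.7 mL → factor 44700/65 = 687.69
Step 5: 1.5 mL + 17.25 mL = 18.75 mL total → factor 18.75/1.5 = 12.5
Overall dilution factor = 51.571 × 3 × 5 × 687.69 × 12.5 = 6.6497 × 10^6
Final = 0.100 M / 6.6497 × 10^6 = 1.504 × 10^-8 M = 0.0150 μM

0.0150 μM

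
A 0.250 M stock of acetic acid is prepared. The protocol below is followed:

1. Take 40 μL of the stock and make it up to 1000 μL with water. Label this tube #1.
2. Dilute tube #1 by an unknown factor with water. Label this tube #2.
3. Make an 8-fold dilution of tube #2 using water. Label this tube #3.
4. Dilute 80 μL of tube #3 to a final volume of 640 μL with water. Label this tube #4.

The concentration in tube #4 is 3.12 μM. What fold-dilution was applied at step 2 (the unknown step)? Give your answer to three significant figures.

50.1-fold

Step 1: 40 μL brought to 1000 μL → factor 1000/40 = 25
Step 2: unknown factor x
Step 3: 8-fold → factor 8
Step 4: 80 μL brought to 640 μL → factor 640/80 = 8
Product of known-step factors = 1600
Overall factor = 0.250 M / (3.12 μM) = 80128
x = 80128 / 1600 = 50.1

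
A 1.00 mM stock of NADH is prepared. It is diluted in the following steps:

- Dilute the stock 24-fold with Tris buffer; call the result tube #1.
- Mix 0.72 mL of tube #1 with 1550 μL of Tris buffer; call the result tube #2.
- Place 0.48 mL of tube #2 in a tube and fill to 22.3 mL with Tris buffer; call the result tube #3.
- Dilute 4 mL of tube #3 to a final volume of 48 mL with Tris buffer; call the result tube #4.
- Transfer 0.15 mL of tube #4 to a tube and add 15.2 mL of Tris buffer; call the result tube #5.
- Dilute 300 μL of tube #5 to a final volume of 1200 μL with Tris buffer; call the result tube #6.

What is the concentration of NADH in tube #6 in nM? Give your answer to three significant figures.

Step 1: 24-fold → factor 24
Step 2: 0.72 mL + 1550 μL = 2.27 mL total → factor 2.27/0.72 = 3.1528
Step 3: 0.48 mL brought to 22.3 mL → factor 22.3/0.48 = 46.458
Step 4: 4 mL brought to 48 mL → factor 48/4 = 12
Step 5: 0.15 mL + 15.2 mL = 15.35 mL total → factor 15.35/0.15 = 102.33
Step 6: 300 μL brought to 1200 μL → factor 1200/300 = 4
Overall dilution factor = 24 × 3.1528 × 46.458 × 12 × 102.33 × 4 = 1.7267 × 10^7
Final = 1.00 mM / 1.7267 × 10^7 = 5.791 × 10^-8 mM = 0.0579 nM

0.0579 nM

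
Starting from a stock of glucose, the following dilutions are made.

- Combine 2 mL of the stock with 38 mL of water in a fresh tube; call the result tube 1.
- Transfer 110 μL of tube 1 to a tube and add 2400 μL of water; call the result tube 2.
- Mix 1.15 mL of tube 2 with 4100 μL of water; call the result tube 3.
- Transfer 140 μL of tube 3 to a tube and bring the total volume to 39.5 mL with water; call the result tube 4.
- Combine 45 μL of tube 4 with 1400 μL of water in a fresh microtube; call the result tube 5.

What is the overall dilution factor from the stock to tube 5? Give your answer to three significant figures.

Step 1: 2 mL + 38 mL = 40 mL total → factor 40/2 = 20
Step 2: 110 μL + 2400 μL = 2510 μL total → factor 2510/110 = 22.818
Step 3: 1.15 mL + 4100 μL = 5.25 mL total → factor 5.25/1.15 = 4.5652
Step 4: 140 μL brought to 39.5 mL → factor 39500/140 = 282.14
Step 5: 45 μL + 1400 μL = 1445 μL total → factor 1445/45 = 32.111
Overall dilution factor = 20 × 22.818 × 4.5652 × 282.14 × 32.111 = 1.8875 × 10^7

1.89 × 10^7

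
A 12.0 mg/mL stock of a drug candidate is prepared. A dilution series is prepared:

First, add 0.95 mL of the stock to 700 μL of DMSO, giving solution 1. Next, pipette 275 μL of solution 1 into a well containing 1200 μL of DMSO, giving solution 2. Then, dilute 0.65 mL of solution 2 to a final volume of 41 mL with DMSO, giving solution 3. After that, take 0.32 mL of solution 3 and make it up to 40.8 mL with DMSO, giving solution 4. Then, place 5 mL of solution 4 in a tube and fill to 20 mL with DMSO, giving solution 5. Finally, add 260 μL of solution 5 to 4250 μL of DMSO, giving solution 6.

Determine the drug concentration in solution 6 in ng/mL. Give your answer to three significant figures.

Step 1: 0.95 mL + 700 μL = 1.65 mL total → factor 1.65/0.95 = 1.7368
Step 2: 275 μL + 1200 μL = 1475 μL total → factor 1475/275 = 5.3636
Step 3: 0.65 mL brought to 41 mL → factor 41/0.65 = 63.077
Step 4: 0.32 mL brought to 40.8 mL → factor 40.8/0.32 = 127.5
Step 5: 5 mL brought to 20 mL → factor 20/5 = 4
Step 6: 260 μL + 4250 μL = 4510 μL total → factor 4510/260 = 17.346
Overall dilution factor = 1.7368 × 5.3636 × 63.077 × 127.5 × 4 × 17.346 = 5.1983 × 10^6
Final = 12.0 mg/mL / 5.1983 × 10^6 = 2.308 × 10^-6 mg/mL = 2.31 ng/mL

2.31 ng/mL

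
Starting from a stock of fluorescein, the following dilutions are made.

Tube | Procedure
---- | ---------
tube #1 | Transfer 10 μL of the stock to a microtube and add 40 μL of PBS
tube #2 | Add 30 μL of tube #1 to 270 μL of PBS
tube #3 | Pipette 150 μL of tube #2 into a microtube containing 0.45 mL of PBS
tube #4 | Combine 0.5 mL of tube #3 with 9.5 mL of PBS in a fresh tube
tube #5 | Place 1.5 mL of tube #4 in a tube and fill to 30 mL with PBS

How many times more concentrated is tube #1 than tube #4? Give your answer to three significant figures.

800

Step 1: 10 μL + 40 μL = 50 μL total → factor 50/10 = 5
Step 2: 30 μL + 270 μL = 300 μL total → factor 300/30 = 10
Step 3: 150 μL + 0.45 mL = 600 μL total → factor 600/150 = 4
Step 4: 0.5 mL + 9.5 mL = 10 mL total → factor 10/0.5 = 20
Dilution factor to tube #1 = 5; to tube #4 = 4000
[tube #1]/[tube #4] = (factor to tube #4)/(factor to tube #1) = 4000/5 = 800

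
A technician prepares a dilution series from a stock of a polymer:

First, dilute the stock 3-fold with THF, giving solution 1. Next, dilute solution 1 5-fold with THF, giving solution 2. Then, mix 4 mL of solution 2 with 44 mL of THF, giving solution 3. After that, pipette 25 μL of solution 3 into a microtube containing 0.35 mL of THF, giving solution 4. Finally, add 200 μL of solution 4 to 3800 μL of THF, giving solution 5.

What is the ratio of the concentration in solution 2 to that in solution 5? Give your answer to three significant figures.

3.60 × 10^3

Step 1: 3-fold → factor 3
Step 2: 5-fold → factor 5
Step 3: 4 mL + 44 mL = 48 mL total → factor 48/4 = 12
Step 4: 25 μL + 0.35 mL = 375 μL total → factor 375/25 = 15
Step 5: 200 μL + 3800 μL = 4000 μL total → factor 4000/200 = 20
Dilution factor to solution 2 = 15; to solution 5 = 54000
[solution 2]/[solution 5] = (factor to solution 5)/(factor to solution 2) = 54000/15 = 3.60 × 10^3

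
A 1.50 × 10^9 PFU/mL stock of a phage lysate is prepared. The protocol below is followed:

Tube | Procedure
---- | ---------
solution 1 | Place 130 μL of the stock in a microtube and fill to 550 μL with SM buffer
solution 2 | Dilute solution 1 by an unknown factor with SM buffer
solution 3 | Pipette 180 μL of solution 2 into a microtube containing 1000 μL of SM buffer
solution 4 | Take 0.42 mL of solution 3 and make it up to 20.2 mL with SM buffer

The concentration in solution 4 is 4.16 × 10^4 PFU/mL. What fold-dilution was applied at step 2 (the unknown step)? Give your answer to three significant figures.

Step 1: 130 μL brought to 550 μL → factor 550/130 = 4.2308
Step 2: unknown factor x
Step 3: 180 μL + 1000 μL = 1180 μL total → factor 1180/180 = 6.5556
Step 4: 0.42 mL brought to 20.2 mL → factor 20.2/0.42 = 48.095
Product of known-step factors = 1333.9
Overall factor = 1.50 × 10^9 PFU/mL / (4.16 × 10^4 PFU/mL) = 36058
x = 36058 / 1333.9 = 27.0

27.0-fold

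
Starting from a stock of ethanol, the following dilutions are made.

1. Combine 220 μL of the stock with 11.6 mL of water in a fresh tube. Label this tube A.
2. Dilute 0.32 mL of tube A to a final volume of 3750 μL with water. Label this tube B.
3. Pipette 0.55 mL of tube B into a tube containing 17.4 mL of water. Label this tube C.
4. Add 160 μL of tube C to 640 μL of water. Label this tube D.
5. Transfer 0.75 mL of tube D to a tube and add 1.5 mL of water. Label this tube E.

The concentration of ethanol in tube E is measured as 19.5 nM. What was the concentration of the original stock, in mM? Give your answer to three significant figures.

Step 1: 220 μL + 11.6 mL = 11820 μL total → factor 11820/220 = 53.727
Step 2: 0.32 mL brought to 3750 μL → factor 3.75/0.32 = 11.719
Step 3: 0.55 mL + 17.4 mL = 17.95 mL total → factor 17.95/0.55 = 32.636
Step 4: 160 μL + 640 μL = 800 μL total → factor 800/160 = 5
Step 5: 0.75 mL + 1.5 mL = 2.25 mL total → factor 2.25/0.75 = 3
Overall dilution factor = 53.727 × 11.719 × 32.636 × 5 × 3 = 3.0823 × 10^5
Stock = 19.5 nM × 3.0823 × 10^5 = 6.010 × 10^6 nM = 6.01 mM

6.01 mM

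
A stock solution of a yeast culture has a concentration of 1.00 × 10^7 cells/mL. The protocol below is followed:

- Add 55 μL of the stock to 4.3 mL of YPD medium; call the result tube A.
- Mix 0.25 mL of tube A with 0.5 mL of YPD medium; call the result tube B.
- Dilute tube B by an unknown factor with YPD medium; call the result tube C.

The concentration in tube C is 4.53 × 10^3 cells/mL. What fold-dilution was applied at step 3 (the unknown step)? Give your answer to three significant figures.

9.29-fold

Step 1: 55 μL + 4.3 mL = 4355 μL total → factor 4355/55 = 79.182
Step 2: 0.25 mL + 0.5 mL = 0.75 mL total → factor 0.75/0.25 = 3
Step 3: unknown factor x
Product of known-step factors = 237.55
Overall factor = 1.00 × 10^7 cells/mL / (4.53 × 10^3 cells/mL) = 2207.5
x = 2207.5 / 237.55 = 9.29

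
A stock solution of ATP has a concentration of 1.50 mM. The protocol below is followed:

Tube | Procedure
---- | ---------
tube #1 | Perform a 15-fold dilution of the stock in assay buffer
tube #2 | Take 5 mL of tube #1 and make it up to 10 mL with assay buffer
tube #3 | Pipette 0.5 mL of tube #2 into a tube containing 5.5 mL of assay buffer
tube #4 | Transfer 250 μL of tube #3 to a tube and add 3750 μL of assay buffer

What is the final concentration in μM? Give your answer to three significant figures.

0.260 μM

Step 1: 15-fold → factor 15
Step 2: 5 mL brought to 10 mL → factor 10/5 = 2
Step 3: 0.5 mL + 5.5 mL = 6 mL total → factor 6/0.5 = 12
Step 4: 250 μL + 3750 μL = 4000 μL total → factor 4000/250 = 16
Overall dilution factor = 15 × 2 × 12 × 16 = 5760
Final = 1.50 mM / 5760 = 0.0002604 mM = 0.260 μM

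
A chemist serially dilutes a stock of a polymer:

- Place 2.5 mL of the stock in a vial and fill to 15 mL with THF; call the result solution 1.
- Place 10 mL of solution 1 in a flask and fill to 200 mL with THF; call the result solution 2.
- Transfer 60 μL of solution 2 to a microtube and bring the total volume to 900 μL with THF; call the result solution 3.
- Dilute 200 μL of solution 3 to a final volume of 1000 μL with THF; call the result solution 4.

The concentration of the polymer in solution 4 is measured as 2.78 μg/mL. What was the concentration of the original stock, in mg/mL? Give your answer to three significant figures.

Step 1: 2.5 mL brought to 15 mL → factor 15/2.5 = 6
Step 2: 10 mL brought to 200 mL → factor 200/10 = 20
Step 3: 60 μL brought to 900 μL → factor 900/60 = 15
Step 4: 200 μL brought to 1000 μL → factor 1000/200 = 5
Overall dilution factor = 6 × 20 × 15 × 5 = 9000
Stock = 2.78 μg/mL × 9000 = 2.502 × 10^4 μg/mL = 25.0 mg/mL

25.0 mg/mL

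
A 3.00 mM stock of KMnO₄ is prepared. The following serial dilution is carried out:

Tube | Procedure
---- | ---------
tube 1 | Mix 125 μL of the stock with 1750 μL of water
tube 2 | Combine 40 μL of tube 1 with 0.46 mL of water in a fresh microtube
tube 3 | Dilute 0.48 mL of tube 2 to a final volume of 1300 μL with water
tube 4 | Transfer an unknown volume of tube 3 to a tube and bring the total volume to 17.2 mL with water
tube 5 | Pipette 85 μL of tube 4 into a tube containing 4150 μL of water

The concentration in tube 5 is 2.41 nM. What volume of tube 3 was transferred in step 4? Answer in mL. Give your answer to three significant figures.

0.350 mL

Step 1: 125 μL + 1750 μL = 1875 μL total → factor 1875/125 = 15
Step 2: 40 μL + 0.46 mL = 500 μL total → factor 500/40 = 12.5
Step 3: 0.48 mL brought to 1300 μL → factor 1.3/0.48 = 2.7083
Step 4: v brought to 17.2 mL → factor = 17.2 mL/v
Step 5: 85 μL + 4150 μL = 4235 μL total → factor 4235/85 = 49.824
Product of known-step factors = 25301
Overall factor = 3.00 mM / (2.41 nM) = 1.2448 × 10^6
Step-4 factor = 1.2448 × 10^6 / 25301 = 49.2
v = 17.2 mL / 49.2 = 0.350 mL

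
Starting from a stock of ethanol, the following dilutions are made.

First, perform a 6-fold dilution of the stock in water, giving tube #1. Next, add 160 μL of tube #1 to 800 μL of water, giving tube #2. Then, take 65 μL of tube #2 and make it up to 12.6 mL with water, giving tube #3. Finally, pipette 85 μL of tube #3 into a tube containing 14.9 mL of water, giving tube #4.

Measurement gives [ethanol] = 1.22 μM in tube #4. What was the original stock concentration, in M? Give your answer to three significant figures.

Step 1: 6-fold → factor 6
Step 2: 160 μL + 800 μL = 960 μL total → factor 960/160 = 6
Step 3: 65 μL brought to 12.6 mL → factor 12600/65 = 193.85
Step 4: 85 μL + 14.9 mL = 14985 μL total → factor 14985/85 = 176.29
Overall dilution factor = 6 × 6 × 193.85 × 176.29 = 1.2303 × 10^6
Stock = 1.22 μM × 1.2303 × 10^6 = 1.501 × 10^6 μM = 1.50 M

1.50 M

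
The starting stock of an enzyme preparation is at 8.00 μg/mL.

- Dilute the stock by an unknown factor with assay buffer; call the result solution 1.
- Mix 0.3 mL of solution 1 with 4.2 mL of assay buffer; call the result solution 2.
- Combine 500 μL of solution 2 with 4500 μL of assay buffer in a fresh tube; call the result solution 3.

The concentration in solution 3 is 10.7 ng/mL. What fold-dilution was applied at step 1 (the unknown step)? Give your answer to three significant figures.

Step 1: unknown factor x
Step 2: 0.3 mL + 4.2 mL = 4.5 mL total → factor 4.5/0.3 = 15
Step 3: 500 μL + 4500 μL = 5000 μL total → factor 5000/500 = 10
Product of known-step factors = 150
Overall factor = 8.00 μg/mL / (10.7 ng/mL) = 747.66
x = 747.66 / 150 = 4.98

4.98-fold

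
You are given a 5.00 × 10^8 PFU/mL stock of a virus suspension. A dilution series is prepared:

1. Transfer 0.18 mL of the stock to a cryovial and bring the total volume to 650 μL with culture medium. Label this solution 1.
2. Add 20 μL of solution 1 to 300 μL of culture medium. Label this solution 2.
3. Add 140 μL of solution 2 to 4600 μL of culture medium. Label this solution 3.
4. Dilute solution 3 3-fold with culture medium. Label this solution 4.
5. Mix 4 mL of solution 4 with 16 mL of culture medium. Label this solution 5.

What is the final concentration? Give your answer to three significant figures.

Step 1: 0.18 mL brought to 650 μL → factor 0.65/0.18 = 3.6111
Step 2: 20 μL + 300 μL = 320 μL total → factor 320/20 = 16
Step 3: 140 μL + 4600 μL = 4740 μL total → factor 4740/140 = 33.857
Step 4: 3-fold → factor 3
Step 5: 4 mL + 16 mL = 20 mL total → factor 20/4 = 5
Overall dilution factor = 3.6111 × 16 × 33.857 × 3 × 5 = 29343
Final = 5.00 × 10^8 PFU/mL / 29343 = 1.70 × 10^4 PFU/mL

1.70 × 10^4 PFU/mL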